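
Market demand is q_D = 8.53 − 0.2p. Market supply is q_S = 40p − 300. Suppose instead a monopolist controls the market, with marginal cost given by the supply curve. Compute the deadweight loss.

30.58

In inverse form: demand p = 42.65 − 5q, supply p = 7.5 + 0.025q.
Competitive equilibrium: 42.65 − 5q = 7.5 + 0.025q → q* = 6.995, p* = 7.6749.
Marginal revenue: MR = 42.65 − 10q. Set MR = MC: 42.65 − 10q = 7.5 + 0.025q → q_m = 3.5062.
Price p_m = 42.65 − 5·3.5062 = 25.119; MC(q_m) = 7.5 + 0.025·3.5062 = 7.5877.
Competitive q* = 6.995, so Δq = 3.4888; wedge = 25.119 − 7.5877 = 17.5313.
DWL = ½ × 3.4888 × 17.5313 = 30.58.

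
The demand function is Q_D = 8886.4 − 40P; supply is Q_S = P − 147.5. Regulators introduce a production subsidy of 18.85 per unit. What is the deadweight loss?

In inverse form: demand P = 222.16 − 0.025Q, supply P = 147.5 + Q.
Competitive equilibrium: 222.16 − 0.025Q = 147.5 + Q → Q* = 72.839, P* = 220.339.
The subsidy lowers effective supply by 18.85: P = 128.65 + Q.
New quantity: 222.16 − 0.025Q = 128.65 + Q → Q' = 91.2293.
Overproduction ΔQ = 91.2293 − 72.839 = 18.3903; wedge = subsidy = 18.85.
DWL = ½ × 18.3903 × 18.85 = 173.33.

173.33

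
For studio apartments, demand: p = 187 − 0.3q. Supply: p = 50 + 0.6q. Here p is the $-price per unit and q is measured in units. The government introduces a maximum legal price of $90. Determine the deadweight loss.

$3293.89

Competitive equilibrium: 187 − 0.3q = 50 + 0.6q → q* = 152.2222, p* = 141.3333.
At the ceiling p = 90, quantity supplied = (90 − 50)/0.6 = 66.6667.
Willingness to pay at q' = 66.6667: 187 − 0.3·66.6667 = 167.
Δq = 152.2222 − 66.6667 = 85.5555; wedge = 167 − 90 = 77.
DWL = ½ × 85.5555 × 77 = $3293.89.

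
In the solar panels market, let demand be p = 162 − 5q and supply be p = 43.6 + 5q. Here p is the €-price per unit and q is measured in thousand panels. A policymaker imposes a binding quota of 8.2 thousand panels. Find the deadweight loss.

€66.248 thousand

Competitive equilibrium: 162 − 5q = 43.6 + 5q → q* = 11.84, p* = 102.8.
At q = 8.2: demand price = 162 − 5·8.2 = 121; supply price = 43.6 + 5·8.2 = 84.6.
Δq = 11.84 − 8.2 = 3.64; wedge = 121 − 84.6 = 36.4.
DWL = ½ × 3.64 × 36.4 = €66.248 thousand.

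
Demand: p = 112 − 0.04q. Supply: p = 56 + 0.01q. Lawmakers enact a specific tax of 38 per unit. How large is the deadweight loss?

Competitive equilibrium: 112 − 0.04q = 56 + 0.01q → q* = 1120, p* = 67.2.
With the tax, the buyer price exceeds the seller price by 38: (112 − 0.04q) − (56 + 0.01q) = 38 → q' = 360.
Δq = 1120 − 360 = 760; the wedge equals the tax, 38.
DWL = ½ × 760 × 38 = 14440.

14440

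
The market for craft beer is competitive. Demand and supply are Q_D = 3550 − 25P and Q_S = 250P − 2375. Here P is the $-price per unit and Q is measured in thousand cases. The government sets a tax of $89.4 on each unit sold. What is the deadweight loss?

$90822.27 thousand

In inverse form: demand P = 142 − 0.04Q, supply P = 9.5 + 0.004Q.
Competitive equilibrium: 142 − 0.04Q = 9.5 + 0.004Q → Q* = 3011.3636, P* = 21.5455.
With the tax, the buyer price exceeds the seller price by 89.4: (142 − 0.04Q) − (9.5 + 0.004Q) = 89.4 → Q' = 979.5455.
ΔQ = 3011.3636 − 979.5455 = 2031.8181; the wedge equals the tax, 89.4.
Deadweight loss = ½ × 2031.8181 × 89.4 = $90822.27 thousand.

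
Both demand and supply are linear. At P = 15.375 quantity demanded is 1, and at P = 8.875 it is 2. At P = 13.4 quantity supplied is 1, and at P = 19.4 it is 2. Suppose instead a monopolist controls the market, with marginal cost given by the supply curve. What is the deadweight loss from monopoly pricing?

Demand slope = (8.875 − 15.375)/(2 − 1) = −6.5, so P = 21.875 − 6.5Q.
Supply slope = (19.4 − 13.4)/(2 − 1) = 6, so P = 7.4 + 6Q.
Competitive equilibrium: 21.875 − 6.5Q = 7.4 + 6Q → Q* = 1.158, P* = 14.348.
Marginal revenue: MR = 21.875 − 13Q. Set MR = MC: 21.875 − 13Q = 7.4 + 6Q → Q_m = 0.7618.
Price P_m = 21.875 − 6.5·0.7618 = 16.9233; MC(Q_m) = 7.4 + 6·0.7618 = 11.9708.
Competitive Q* = 1.158, so ΔQ = 0.3962; wedge = 16.9233 − 11.9708 = 4.9525.
DWL = ½ × 0.3962 × 4.9525 = 0.98.

0.98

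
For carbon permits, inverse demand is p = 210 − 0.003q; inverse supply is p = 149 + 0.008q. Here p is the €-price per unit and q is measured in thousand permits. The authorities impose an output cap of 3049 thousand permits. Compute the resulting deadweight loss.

€34277.57 thousand

Competitive equilibrium: 210 − 0.003q = 149 + 0.008q → q* = 5545.4545, p* = 193.3636.
At q = 3049: demand price = 210 − 0.003·3049 = 200.853; supply price = 149 + 0.008·3049 = 173.392.
Δq = 5545.4545 − 3049 = 2496.4545; wedge = 200.853 − 173.392 = 27.461.
DWL = ½ × 2496.4545 × 27.461 = €34277.57 thousand.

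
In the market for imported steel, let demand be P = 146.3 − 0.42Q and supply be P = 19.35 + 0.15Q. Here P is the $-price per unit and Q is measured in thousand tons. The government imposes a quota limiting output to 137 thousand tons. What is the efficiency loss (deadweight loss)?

Competitive equilibrium: 146.3 − 0.42Q = 19.35 + 0.15Q → Q* = 222.7193, P* = 52.7579.
At Q = 137: demand price = 146.3 − 0.42·137 = 88.76; supply price = 19.35 + 0.15·137 = 39.9.
ΔQ = 222.7193 − 137 = 85.7193; wedge = 88.76 − 39.9 = 48.86.
DWL = ½ × 85.7193 × 48.86 = $2094.12 thousand.

$2094.12 thousand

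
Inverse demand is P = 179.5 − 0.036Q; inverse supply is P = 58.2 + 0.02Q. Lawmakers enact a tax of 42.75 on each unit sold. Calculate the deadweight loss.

Competitive equilibrium: 179.5 − 0.036Q = 58.2 + 0.02Q → Q* = 2166.0714, P* = 101.5214.
With the tax, the buyer price exceeds the seller price by 42.75: (179.5 − 0.036Q) − (58.2 + 0.02Q) = 42.75 → Q' = 1402.6786.
ΔQ = 2166.0714 − 1402.6786 = 763.3928; the wedge equals the tax, 42.75.
The triangle = ½ × 763.3928 × 42.75 = 16317.52.

16317.52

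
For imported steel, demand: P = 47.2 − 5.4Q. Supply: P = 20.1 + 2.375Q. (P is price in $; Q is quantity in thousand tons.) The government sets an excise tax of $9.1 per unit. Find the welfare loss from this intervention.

$5.33 thousand

Competitive equilibrium: 47.2 − 5.4Q = 20.1 + 2.375Q → Q* = 3.4855, P* = 28.3781.
With the tax, the buyer price exceeds the seller price by 9.1: (47.2 − 5.4Q) − (20.1 + 2.375Q) = 9.1 → Q' = 2.3151.
ΔQ = 3.4855 − 2.3151 = 1.1704; the wedge equals the tax, 9.1.
Deadweight loss = ½ × 1.1704 × 9.1 = $5.33 thousand.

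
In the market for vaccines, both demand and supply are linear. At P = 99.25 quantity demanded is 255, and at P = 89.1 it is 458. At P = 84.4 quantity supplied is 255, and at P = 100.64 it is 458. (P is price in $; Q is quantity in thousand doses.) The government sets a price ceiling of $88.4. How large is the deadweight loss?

Demand slope = (89.1 − 99.25)/(458 − 255) = −0.05, so P = 112 − 0.05Q.
Supply slope = (100.64 − 84.4)/(458 − 255) = 0.08, so P = 64 + 0.08Q.
Competitive equilibrium: 112 − 0.05Q = 64 + 0.08Q → Q* = 369.2308, P* = 93.5385.
At the ceiling P = 88.4, quantity supplied = (88.4 − 64)/0.08 = 305.
Willingness to pay at Q' = 305: 112 − 0.05·305 = 96.75.
ΔQ = 369.2308 − 305 = 64.2308; wedge = 96.75 − 88.4 = 8.35.
Deadweight loss = ½ × 64.2308 × 8.35 = $268.16 thousand.

$268.16 thousand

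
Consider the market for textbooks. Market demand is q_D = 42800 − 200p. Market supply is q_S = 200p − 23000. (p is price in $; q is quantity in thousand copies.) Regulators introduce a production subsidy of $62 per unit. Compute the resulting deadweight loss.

In inverse form: demand p = 214 − 0.005q, supply p = 115 + 0.005q.
Competitive equilibrium: 214 − 0.005q = 115 + 0.005q → q* = 9900, p* = 164.5.
The subsidy lowers effective supply by 62: p = 53 + 0.005q.
New quantity: 214 − 0.005q = 53 + 0.005q → q' = 16100.
Overproduction Δq = 16100 − 9900 = 6200; wedge = subsidy = 62.
DWL = ½ × 6200 × 62 = $192200 thousand.

$192200 thousand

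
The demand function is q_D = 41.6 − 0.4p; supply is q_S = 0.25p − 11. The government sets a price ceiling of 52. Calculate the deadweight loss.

169.92

In inverse form: demand p = 104 − 2.5q, supply p = 44 + 4q.
Competitive equilibrium: 104 − 2.5q = 44 + 4q → q* = 9.2308, p* = 80.9231.
At the ceiling p = 52, quantity supplied = (52 − 44)/4 = 2.
Willingness to pay at q' = 2: 104 − 2.5·2 = 99.
Δq = 9.2308 − 2 = 7.2308; wedge = 99 − 52 = 47.
Welfare loss = ½ × 7.2308 × 47 = 169.92.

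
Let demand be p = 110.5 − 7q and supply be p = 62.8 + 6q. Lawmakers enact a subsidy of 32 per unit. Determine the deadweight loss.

39.38

Competitive equilibrium: 110.5 − 7q = 62.8 + 6q → q* = 3.66923, p* = 84.81538.
The subsidy lowers effective supply by 32: p = 30.8 + 6q.
New quantity: 110.5 − 7q = 30.8 + 6q → q' = 6.13077.
Overproduction Δq = 6.13077 − 3.66923 = 2.46154; wedge = subsidy = 32.
Deadweight loss = ½ × 2.46154 × 32 = 39.38.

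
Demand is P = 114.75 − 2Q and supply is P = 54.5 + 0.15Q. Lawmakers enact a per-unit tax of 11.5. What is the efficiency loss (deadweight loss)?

30.76

Competitive equilibrium: 114.75 − 2Q = 54.5 + 0.15Q → Q* = 28.0233, P* = 58.7035.
With the tax, the buyer price exceeds the seller price by 11.5: (114.75 − 2Q) − (54.5 + 0.15Q) = 11.5 → Q' = 22.6744.
ΔQ = 28.0233 − 22.6744 = 5.3489; the wedge equals the tax, 11.5.
DWL = ½ × 5.3489 × 11.5 = 30.76.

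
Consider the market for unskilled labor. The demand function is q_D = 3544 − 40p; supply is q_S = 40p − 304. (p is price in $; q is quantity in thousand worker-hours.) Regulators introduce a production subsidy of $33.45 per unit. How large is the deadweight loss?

$11189.025 thousand

In inverse form: demand p = 88.6 − 0.025q, supply p = 7.6 + 0.025q.
Competitive equilibrium: 88.6 − 0.025q = 7.6 + 0.025q → q* = 1620, p* = 48.1.
The subsidy lowers effective supply by 33.45: p = 0.025q − 25.85.
New quantity: 88.6 − 0.025q = 0.025q − 25.85 → q' = 2289.
Overproduction Δq = 2289 − 1620 = 669; wedge = subsidy = 33.45.
The triangle = ½ × 669 × 33.45 = $11189.025 thousand.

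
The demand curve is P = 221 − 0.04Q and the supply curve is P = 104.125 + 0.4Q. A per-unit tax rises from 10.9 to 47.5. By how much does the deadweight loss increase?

Competitive equilibrium: 221 − 0.04Q = 104.125 + 0.4Q → Q* = 265.625, P* = 210.375.
For a per-unit tax t: ΔQ = t/0.44, so DWL = ½·t·(t/0.44) = t²/0.88.
At t = 10.9: DWL = 135.011. At t = 47.5: DWL = 2563.92.
Increase = 2563.92 − 135.011 = 2428.91.

2428.91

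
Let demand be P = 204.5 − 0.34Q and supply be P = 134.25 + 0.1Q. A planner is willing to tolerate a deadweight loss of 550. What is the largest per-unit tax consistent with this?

Competitive equilibrium: 204.5 − 0.34Q = 134.25 + 0.1Q → Q* = 159.6591, P* = 150.2159.
A tax t gives ΔQ = t/0.44 and wedge t, so DWL = t²/0.88.
t²/0.88 = 550 → t² = 484 → t = 22.

22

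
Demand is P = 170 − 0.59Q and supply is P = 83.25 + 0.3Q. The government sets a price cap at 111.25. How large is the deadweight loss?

7.62

Competitive equilibrium: 170 − 0.59Q = 83.25 + 0.3Q → Q* = 97.4719, P* = 112.4916.
At the ceiling P = 111.25, quantity supplied = (111.25 − 83.25)/0.3 = 93.3333.
Willingness to pay at Q' = 93.3333: 170 − 0.59·93.3333 = 114.9334.
ΔQ = 97.4719 − 93.3333 = 4.1386; wedge = 114.9334 − 111.25 = 3.6834.
Welfare loss = ½ × 4.1386 × 3.6834 = 7.62.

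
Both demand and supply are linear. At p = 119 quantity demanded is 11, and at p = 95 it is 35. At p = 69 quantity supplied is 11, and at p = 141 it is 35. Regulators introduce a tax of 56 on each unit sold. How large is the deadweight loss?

392

Demand slope = (95 − 119)/(35 − 11) = −1, so p = 130 − q.
Supply slope = (141 − 69)/(35 − 11) = 3, so p = 36 + 3q.
Competitive equilibrium: 130 − q = 36 + 3q → q* = 23.5, p* = 106.5.
With the tax, the buyer price exceeds the seller price by 56: (130 − q) − (36 + 3q) = 56 → q' = 9.5.
Δq = 23.5 − 9.5 = 14; the wedge equals the tax, 56.
The triangle = ½ × 14 × 56 = 392.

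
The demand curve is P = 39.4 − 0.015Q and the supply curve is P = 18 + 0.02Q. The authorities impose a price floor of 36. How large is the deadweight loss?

2590.73

Competitive equilibrium: 39.4 − 0.015Q = 18 + 0.02Q → Q* = 611.42857, P* = 30.22857.
At the floor P = 36, quantity demanded = (39.4 − 36)/0.015 = 226.66667.
Sellers' marginal cost at Q' = 226.66667: 18 + 0.02·226.66667 = 22.53333.
ΔQ = 611.42857 − 226.66667 = 384.7619; wedge = 36 − 22.53333 = 13.46667.
Deadweight loss = ½ × 384.7619 × 13.46667 = 2590.73.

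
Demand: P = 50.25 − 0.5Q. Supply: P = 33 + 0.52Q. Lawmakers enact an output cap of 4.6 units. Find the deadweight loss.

77.31

Competitive equilibrium: 50.25 − 0.5Q = 33 + 0.52Q → Q* = 16.9118, P* = 41.7941.
At Q = 4.6: demand price = 50.25 − 0.5·4.6 = 47.95; supply price = 33 + 0.52·4.6 = 35.392.
ΔQ = 16.9118 − 4.6 = 12.3118; wedge = 47.95 − 35.392 = 12.558.
The triangle = ½ × 12.3118 × 12.558 = 77.31.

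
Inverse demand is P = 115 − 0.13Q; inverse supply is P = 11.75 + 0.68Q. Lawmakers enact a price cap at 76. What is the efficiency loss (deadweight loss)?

Competitive equilibrium: 115 − 0.13Q = 11.75 + 0.68Q → Q* = 127.4691, P* = 98.429.
At the ceiling P = 76, quantity supplied = (76 − 11.75)/0.68 = 94.4853.
Willingness to pay at Q' = 94.4853: 115 − 0.13·94.4853 = 102.7169.
ΔQ = 127.4691 − 94.4853 = 32.9838; wedge = 102.7169 − 76 = 26.7169.
The triangle = ½ × 32.9838 × 26.7169 = 440.61.

440.61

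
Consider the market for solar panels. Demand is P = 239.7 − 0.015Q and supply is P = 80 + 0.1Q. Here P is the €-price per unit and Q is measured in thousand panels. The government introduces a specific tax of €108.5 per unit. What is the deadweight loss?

Competitive equilibrium: 239.7 − 0.015Q = 80 + 0.1Q → Q* = 1388.6957, P* = 218.8696.
With the tax, the buyer price exceeds the seller price by 108.5: (239.7 − 0.015Q) − (80 + 0.1Q) = 108.5 → Q' = 445.2174.
ΔQ = 1388.6957 − 445.2174 = 943.4783; the wedge equals the tax, 108.5.
DWL = ½ × 943.4783 × 108.5 = €51183.70 thousand.

€51183.70 thousand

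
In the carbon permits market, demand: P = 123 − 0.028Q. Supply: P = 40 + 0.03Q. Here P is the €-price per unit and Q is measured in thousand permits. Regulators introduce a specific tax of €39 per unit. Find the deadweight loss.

€13112.07 thousand

Competitive equilibrium: 123 − 0.028Q = 40 + 0.03Q → Q* = 1431.0345, P* = 82.931.
With the tax, the buyer price exceeds the seller price by 39: (123 − 0.028Q) − (40 + 0.03Q) = 39 → Q' = 758.6207.
ΔQ = 1431.0345 − 758.6207 = 672.4138; the wedge equals the tax, 39.
Deadweight loss = ½ × 672.4138 × 39 = €13112.07 thousand.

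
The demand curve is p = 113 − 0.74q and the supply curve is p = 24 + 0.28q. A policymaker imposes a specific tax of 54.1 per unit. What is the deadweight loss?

Competitive equilibrium: 113 − 0.74q = 24 + 0.28q → q* = 87.2549, p* = 48.4314.
With the tax, the buyer price exceeds the seller price by 54.1: (113 − 0.74q) − (24 + 0.28q) = 54.1 → q' = 34.2157.
Δq = 87.2549 − 34.2157 = 53.0392; the wedge equals the tax, 54.1.
The triangle = ½ × 53.0392 × 54.1 = 1434.71.

1434.71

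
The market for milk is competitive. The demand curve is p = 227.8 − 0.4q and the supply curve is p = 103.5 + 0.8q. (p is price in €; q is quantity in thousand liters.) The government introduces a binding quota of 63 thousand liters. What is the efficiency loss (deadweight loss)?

Competitive equilibrium: 227.8 − 0.4q = 103.5 + 0.8q → q* = 103.5833, p* = 186.3667.
At q = 63: demand price = 227.8 − 0.4·63 = 202.6; supply price = 103.5 + 0.8·63 = 153.9.
Δq = 103.5833 − 63 = 40.5833; wedge = 202.6 − 153.9 = 48.7.
The triangle = ½ × 40.5833 × 48.7 = €988.20 thousand.

€988.20 thousand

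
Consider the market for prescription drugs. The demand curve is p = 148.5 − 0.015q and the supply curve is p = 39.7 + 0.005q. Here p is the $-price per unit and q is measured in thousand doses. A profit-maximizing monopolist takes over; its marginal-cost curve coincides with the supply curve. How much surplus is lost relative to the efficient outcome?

$54355.59 thousand

Competitive equilibrium: 148.5 − 0.015q = 39.7 + 0.005q → q* = 5440, p* = 66.9.
Marginal revenue: MR = 148.5 − 0.03q. Set MR = MC: 148.5 − 0.03q = 39.7 + 0.005q → q_m = 3108.57143.
Price p_m = 148.5 − 0.015·3108.57143 = 101.87143; MC(q_m) = 39.7 + 0.005·3108.57143 = 55.24286.
Competitive q* = 5440, so Δq = 2331.42857; wedge = 101.87143 − 55.24286 = 46.62857.
Welfare loss = ½ × 2331.42857 × 46.62857 = $54355.59 thousand.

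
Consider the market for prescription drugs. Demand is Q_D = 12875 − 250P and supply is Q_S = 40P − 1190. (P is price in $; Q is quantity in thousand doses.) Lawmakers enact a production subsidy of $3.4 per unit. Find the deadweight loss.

$199.31 thousand

In inverse form: demand P = 51.5 − 0.004Q, supply P = 29.75 + 0.025Q.
Competitive equilibrium: 51.5 − 0.004Q = 29.75 + 0.025Q → Q* = 750, P* = 48.5.
The subsidy lowers effective supply by 3.4: P = 26.35 + 0.025Q.
New quantity: 51.5 − 0.004Q = 26.35 + 0.025Q → Q' = 867.2414.
Overproduction ΔQ = 867.2414 − 750 = 117.2414; wedge = subsidy = 3.4.
DWL = ½ × 117.2414 × 3.4 = $199.31 thousand.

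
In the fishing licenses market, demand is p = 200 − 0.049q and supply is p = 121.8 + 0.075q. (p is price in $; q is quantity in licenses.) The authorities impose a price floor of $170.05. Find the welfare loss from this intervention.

Competitive equilibrium: 200 − 0.049q = 121.8 + 0.075q → q* = 630.6452, p* = 169.0984.
At the floor p = 170.05, quantity demanded = (200 − 170.05)/0.049 = 611.2245.
Sellers' marginal cost at q' = 611.2245: 121.8 + 0.075·611.2245 = 167.6418.
Δq = 630.6452 − 611.2245 = 19.4207; wedge = 170.05 − 167.6418 = 2.4082.
Welfare loss = ½ × 19.4207 × 2.4082 = $23.38.

$23.38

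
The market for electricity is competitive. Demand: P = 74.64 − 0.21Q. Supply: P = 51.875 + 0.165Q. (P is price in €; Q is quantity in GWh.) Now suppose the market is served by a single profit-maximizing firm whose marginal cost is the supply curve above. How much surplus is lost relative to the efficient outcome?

Competitive equilibrium: 74.64 − 0.21Q = 51.875 + 0.165Q → Q* = 60.7067, P* = 61.8916.
Marginal revenue: MR = 74.64 − 0.42Q. Set MR = MC: 74.64 − 0.42Q = 51.875 + 0.165Q → Q_m = 38.9145.
Price P_m = 74.64 − 0.21·38.9145 = 66.468; MC(Q_m) = 51.875 + 0.165·38.9145 = 58.2959.
Competitive Q* = 60.7067, so ΔQ = 21.7922; wedge = 66.468 − 58.2959 = 8.1721.
Deadweight loss = ½ × 21.7922 × 8.1721 = €89.04.

€89.04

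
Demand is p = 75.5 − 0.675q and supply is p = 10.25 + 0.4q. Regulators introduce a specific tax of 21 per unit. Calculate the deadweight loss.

205.12

Competitive equilibrium: 75.5 − 0.675q = 10.25 + 0.4q → q* = 60.6977, p* = 34.5291.
With the tax, the buyer price exceeds the seller price by 21: (75.5 − 0.675q) − (10.25 + 0.4q) = 21 → q' = 41.1628.
Δq = 60.6977 − 41.1628 = 19.5349; the wedge equals the tax, 21.
DWL = ½ × 19.5349 × 21 = 205.12.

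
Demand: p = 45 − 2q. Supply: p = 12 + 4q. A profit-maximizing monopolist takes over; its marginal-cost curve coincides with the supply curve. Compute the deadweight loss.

5.67

Competitive equilibrium: 45 − 2q = 12 + 4q → q* = 5.5, p* = 34.
Marginal revenue: MR = 45 − 4q. Set MR = MC: 45 − 4q = 12 + 4q → q_m = 4.125.
Price p_m = 45 − 2·4.125 = 36.75; MC(q_m) = 12 + 4·4.125 = 28.5.
Competitive q* = 5.5, so Δq = 1.375; wedge = 36.75 − 28.5 = 8.25.
Deadweight loss = ½ × 1.375 × 8.25 = 5.67.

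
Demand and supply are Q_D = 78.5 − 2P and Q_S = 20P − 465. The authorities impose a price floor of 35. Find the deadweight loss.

In inverse form: demand P = 39.25 − 0.5Q, supply P = 23.25 + 0.05Q.
Competitive equilibrium: 39.25 − 0.5Q = 23.25 + 0.05Q → Q* = 29.0909, P* = 24.7045.
At the floor P = 35, quantity demanded = (39.25 − 35)/0.5 = 8.5.
Sellers' marginal cost at Q' = 8.5: 23.25 + 0.05·8.5 = 23.675.
ΔQ = 29.0909 − 8.5 = 20.5909; wedge = 35 − 23.675 = 11.325.
DWL = ½ × 20.5909 × 11.325 = 116.60.

116.60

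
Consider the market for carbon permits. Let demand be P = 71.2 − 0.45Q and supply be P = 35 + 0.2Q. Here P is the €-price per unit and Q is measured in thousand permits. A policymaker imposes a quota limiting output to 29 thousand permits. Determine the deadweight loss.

€231.56 thousand

Competitive equilibrium: 71.2 − 0.45Q = 35 + 0.2Q → Q* = 55.6923, P* = 46.1385.
At Q = 29: demand price = 71.2 − 0.45·29 = 58.15; supply price = 35 + 0.2·29 = 40.8.
ΔQ = 55.6923 − 29 = 26.6923; wedge = 58.15 − 40.8 = 17.35.
DWL = ½ × 26.6923 × 17.35 = €231.56 thousand.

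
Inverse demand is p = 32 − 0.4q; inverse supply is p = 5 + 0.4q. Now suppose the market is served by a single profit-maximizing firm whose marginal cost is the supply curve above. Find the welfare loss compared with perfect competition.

50.625

Competitive equilibrium: 32 − 0.4q = 5 + 0.4q → q* = 33.75, p* = 18.5.
Marginal revenue: MR = 32 − 0.8q. Set MR = MC: 32 − 0.8q = 5 + 0.4q → q_m = 22.5.
Price p_m = 32 − 0.4·22.5 = 23; MC(q_m) = 5 + 0.4·22.5 = 14.
Competitive q* = 33.75, so Δq = 11.25; wedge = 23 − 14 = 9.
Deadweight loss = ½ × 11.25 × 9 = 50.625.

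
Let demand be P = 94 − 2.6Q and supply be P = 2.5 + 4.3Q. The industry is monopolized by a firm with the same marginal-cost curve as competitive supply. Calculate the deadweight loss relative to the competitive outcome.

45.44

Competitive equilibrium: 94 − 2.6Q = 2.5 + 4.3Q → Q* = 13.2609, P* = 59.5217.
Marginal revenue: MR = 94 − 5.2Q. Set MR = MC: 94 − 5.2Q = 2.5 + 4.3Q → Q_m = 9.6316.
Price P_m = 94 − 2.6·9.6316 = 68.9578; MC(Q_m) = 2.5 + 4.3·9.6316 = 43.9159.
Competitive Q* = 13.2609, so ΔQ = 3.6293; wedge = 68.9578 − 43.9159 = 25.0419.
DWL = ½ × 3.6293 × 25.0419 = 45.44.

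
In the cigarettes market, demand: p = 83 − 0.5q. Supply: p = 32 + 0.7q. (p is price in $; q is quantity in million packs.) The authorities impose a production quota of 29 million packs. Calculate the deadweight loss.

Competitive equilibrium: 83 − 0.5q = 32 + 0.7q → q* = 42.5, p* = 61.75.
At q = 29: demand price = 83 − 0.5·29 = 68.5; supply price = 32 + 0.7·29 = 52.3.
Δq = 42.5 − 29 = 13.5; wedge = 68.5 − 52.3 = 16.2.
Deadweight loss = ½ × 13.5 × 16.2 = $109.35 million.

$109.35 million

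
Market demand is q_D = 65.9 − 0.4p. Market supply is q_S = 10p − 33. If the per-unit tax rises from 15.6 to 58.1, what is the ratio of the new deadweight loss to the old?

In inverse form: demand p = 164.75 − 2.5q, supply p = 3.3 + 0.1q.
Competitive equilibrium: 164.75 − 2.5q = 3.3 + 0.1q → q* = 62.0962, p* = 9.5096.
For a per-unit tax t: Δq = t/2.6, so DWL = ½·t·(t/2.6) = t²/5.2.
At t = 15.6: DWL = 46.8. At t = 58.1: DWL = 649.156.
Ratio = (58.1/15.6)² = 13.871.

13.871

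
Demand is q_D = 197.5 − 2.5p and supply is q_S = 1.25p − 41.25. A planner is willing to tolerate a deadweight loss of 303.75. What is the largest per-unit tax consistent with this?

In inverse form: demand p = 79 − 0.4q, supply p = 33 + 0.8q.
Competitive equilibrium: 79 − 0.4q = 33 + 0.8q → q* = 38.3333, p* = 63.6667.
A tax t gives Δq = t/1.2 and wedge t, so DWL = t²/2.4.
t²/2.4 = 303.75 → t² = 729 → t = 27.

27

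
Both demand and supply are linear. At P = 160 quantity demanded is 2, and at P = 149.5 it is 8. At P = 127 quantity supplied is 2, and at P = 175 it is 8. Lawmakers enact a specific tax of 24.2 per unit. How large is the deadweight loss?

Demand slope = (149.5 − 160)/(8 − 2) = −1.75, so P = 163.5 − 1.75Q.
Supply slope = (175 − 127)/(8 − 2) = 8, so P = 111 + 8Q.
Competitive equilibrium: 163.5 − 1.75Q = 111 + 8Q → Q* = 5.3846, P* = 154.0769.
With the tax, the buyer price exceeds the seller price by 24.2: (163.5 − 1.75Q) − (111 + 8Q) = 24.2 → Q' = 2.9026.
ΔQ = 5.3846 − 2.9026 = 2.482; the wedge equals the tax, 24.2.
The triangle = ½ × 2.482 × 24.2 = 30.03.

30.03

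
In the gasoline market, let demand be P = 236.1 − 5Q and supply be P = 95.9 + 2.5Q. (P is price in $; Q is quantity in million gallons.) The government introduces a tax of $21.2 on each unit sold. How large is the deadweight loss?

$29.96 million

Competitive equilibrium: 236.1 − 5Q = 95.9 + 2.5Q → Q* = 18.6933, P* = 142.6333.
With the tax, the buyer price exceeds the seller price by 21.2: (236.1 − 5Q) − (95.9 + 2.5Q) = 21.2 → Q' = 15.8667.
ΔQ = 18.6933 − 15.8667 = 2.8266; the wedge equals the tax, 21.2.
Deadweight loss = ½ × 2.8266 × 21.2 = $29.96 million.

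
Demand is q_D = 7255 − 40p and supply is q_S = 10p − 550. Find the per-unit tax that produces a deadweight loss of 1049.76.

16.2

In inverse form: demand p = 181.375 − 0.025q, supply p = 55 + 0.1q.
Competitive equilibrium: 181.375 − 0.025q = 55 + 0.1q → q* = 1011, p* = 156.1.
A tax t gives Δq = t/0.125 and wedge t, so DWL = t²/0.25.
t²/0.25 = 1049.76 → t² = 262.44 → t = 16.2.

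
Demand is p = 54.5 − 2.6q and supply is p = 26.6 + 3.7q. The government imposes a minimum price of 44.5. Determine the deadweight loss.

Competitive equilibrium: 54.5 − 2.6q = 26.6 + 3.7q → q* = 4.4286, p* = 42.9857.
At the floor p = 44.5, quantity demanded = (54.5 − 44.5)/2.6 = 3.8462.
Sellers' marginal cost at q' = 3.8462: 26.6 + 3.7·3.8462 = 40.8309.
Δq = 4.4286 − 3.8462 = 0.5824; wedge = 44.5 − 40.8309 = 3.6691.
DWL = ½ × 0.5824 × 3.6691 = 1.07.

1.07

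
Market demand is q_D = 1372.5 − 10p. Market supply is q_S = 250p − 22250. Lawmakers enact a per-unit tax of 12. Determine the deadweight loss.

692.31

In inverse form: demand p = 137.25 − 0.1q, supply p = 89 + 0.004q.
Competitive equilibrium: 137.25 − 0.1q = 89 + 0.004q → q* = 463.9423, p* = 90.8558.
With the tax, the buyer price exceeds the seller price by 12: (137.25 − 0.1q) − (89 + 0.004q) = 12 → q' = 348.5577.
Δq = 463.9423 − 348.5577 = 115.3846; the wedge equals the tax, 12.
The triangle = ½ × 115.3846 × 12 = 692.31.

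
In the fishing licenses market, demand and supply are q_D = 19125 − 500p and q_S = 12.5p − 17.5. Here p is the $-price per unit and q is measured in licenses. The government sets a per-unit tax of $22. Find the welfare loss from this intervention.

In inverse form: demand p = 38.25 − 0.002q, supply p = 1.4 + 0.08q.
Competitive equilibrium: 38.25 − 0.002q = 1.4 + 0.08q → q* = 449.3902, p* = 37.3512.
With the tax, the buyer price exceeds the seller price by 22: (38.25 − 0.002q) − (1.4 + 0.08q) = 22 → q' = 181.0976.
Δq = 449.3902 − 181.0976 = 268.2926; the wedge equals the tax, 22.
The triangle = ½ × 268.2926 × 22 = $2951.22.

$2951.22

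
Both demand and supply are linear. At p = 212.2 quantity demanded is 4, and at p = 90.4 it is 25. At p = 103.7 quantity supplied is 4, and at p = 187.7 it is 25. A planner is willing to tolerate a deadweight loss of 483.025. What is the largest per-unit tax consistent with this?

Demand slope = (90.4 − 212.2)/(25 − 4) = −5.8, so p = 235.4 − 5.8q.
Supply slope = (187.7 − 103.7)/(25 − 4) = 4, so p = 87.7 + 4q.
Competitive equilibrium: 235.4 − 5.8q = 87.7 + 4q → q* = 15.0714, p* = 147.9857.
A tax t gives Δq = t/9.8 and wedge t, so DWL = t²/19.6.
t²/19.6 = 483.025 → t² = 9467.29 → t = 97.3.

97.3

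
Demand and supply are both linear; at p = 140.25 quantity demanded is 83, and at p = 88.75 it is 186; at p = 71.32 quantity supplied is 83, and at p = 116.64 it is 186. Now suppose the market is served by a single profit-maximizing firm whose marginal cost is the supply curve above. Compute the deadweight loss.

1384.83

Demand slope = (88.75 − 140.25)/(186 − 83) = −0.5, so p = 181.75 − 0.5q.
Supply slope = (116.64 − 71.32)/(186 − 83) = 0.44, so p = 34.8 + 0.44q.
Competitive equilibrium: 181.75 − 0.5q = 34.8 + 0.44q → q* = 156.3298, p* = 103.5851.
Marginal revenue: MR = 181.75 − q. Set MR = MC: 181.75 − q = 34.8 + 0.44q → q_m = 102.0486.
Price p_m = 181.75 − 0.5·102.0486 = 130.7257; MC(q_m) = 34.8 + 0.44·102.0486 = 79.7014.
Competitive q* = 156.3298, so Δq = 54.2812; wedge = 130.7257 − 79.7014 = 51.0243.
The triangle = ½ × 54.2812 × 51.0243 = 1384.83.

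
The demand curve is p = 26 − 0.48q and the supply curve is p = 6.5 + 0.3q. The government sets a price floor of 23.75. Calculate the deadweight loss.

160.91

Competitive equilibrium: 26 − 0.48q = 6.5 + 0.3q → q* = 25, p* = 14.
At the floor p = 23.75, quantity demanded = (26 − 23.75)/0.48 = 4.6875.
Sellers' marginal cost at q' = 4.6875: 6.5 + 0.3·4.6875 = 7.9063.
Δq = 25 − 4.6875 = 20.3125; wedge = 23.75 − 7.9063 = 15.8437.
Deadweight loss = ½ × 20.3125 × 15.8437 = 160.91.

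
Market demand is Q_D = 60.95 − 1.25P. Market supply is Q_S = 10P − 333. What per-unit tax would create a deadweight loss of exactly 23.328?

6.48

In inverse form: demand P = 48.76 − 0.8Q, supply P = 33.3 + 0.1Q.
Competitive equilibrium: 48.76 − 0.8Q = 33.3 + 0.1Q → Q* = 17.1778, P* = 35.0178.
A tax t gives ΔQ = t/0.9 and wedge t, so DWL = t²/1.8.
t²/1.8 = 23.328 → t² = 41.9904 → t = 6.48.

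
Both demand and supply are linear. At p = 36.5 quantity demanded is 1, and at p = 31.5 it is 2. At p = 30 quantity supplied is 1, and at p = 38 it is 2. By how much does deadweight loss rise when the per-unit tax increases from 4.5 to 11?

3.875

Demand slope = (31.5 − 36.5)/(2 − 1) = −5, so p = 41.5 − 5q.
Supply slope = (38 − 30)/(2 − 1) = 8, so p = 22 + 8q.
Competitive equilibrium: 41.5 − 5q = 22 + 8q → q* = 1.5, p* = 34.
For a per-unit tax t: Δq = t/13, so DWL = ½·t·(t/13) = t²/26.
At t = 4.5: DWL = 0.779. At t = 11: DWL = 4.654.
Increase = 4.654 − 0.779 = 3.875.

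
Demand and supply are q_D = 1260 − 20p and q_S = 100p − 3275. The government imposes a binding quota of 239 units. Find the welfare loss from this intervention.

2109.40

In inverse form: demand p = 63 − 0.05q, supply p = 32.75 + 0.01q.
Competitive equilibrium: 63 − 0.05q = 32.75 + 0.01q → q* = 504.1667, p* = 37.7917.
At q = 239: demand price = 63 − 0.05·239 = 51.05; supply price = 32.75 + 0.01·239 = 35.14.
Δq = 504.1667 − 239 = 265.1667; wedge = 51.05 − 35.14 = 15.91.
DWL = ½ × 265.1667 × 15.91 = 2109.40.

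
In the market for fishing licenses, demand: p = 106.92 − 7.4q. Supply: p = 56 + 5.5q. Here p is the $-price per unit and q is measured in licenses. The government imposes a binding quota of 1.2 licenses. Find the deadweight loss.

Competitive equilibrium: 106.92 − 7.4q = 56 + 5.5q → q* = 3.9473, p* = 77.7101.
At q = 1.2: demand price = 106.92 − 7.4·1.2 = 98.04; supply price = 56 + 5.5·1.2 = 62.6.
Δq = 3.9473 − 1.2 = 2.7473; wedge = 98.04 − 62.6 = 35.44.
Welfare loss = ½ × 2.7473 × 35.44 = $48.68.

$48.68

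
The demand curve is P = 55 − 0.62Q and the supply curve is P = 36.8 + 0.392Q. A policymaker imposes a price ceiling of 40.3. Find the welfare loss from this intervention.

Competitive equilibrium: 55 − 0.62Q = 36.8 + 0.392Q → Q* = 17.9842, P* = 43.8498.
At the ceiling P = 40.3, quantity supplied = (40.3 − 36.8)/0.392 = 8.9286.
Willingness to pay at Q' = 8.9286: 55 − 0.62·8.9286 = 49.4643.
ΔQ = 17.9842 − 8.9286 = 9.0556; wedge = 49.4643 − 40.3 = 9.1643.
DWL = ½ × 9.0556 × 9.1643 = 41.49.

41.49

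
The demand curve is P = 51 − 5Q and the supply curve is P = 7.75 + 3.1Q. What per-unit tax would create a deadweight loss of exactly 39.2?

25.2

Competitive equilibrium: 51 − 5Q = 7.75 + 3.1Q → Q* = 5.3395, P* = 24.3025.
A tax t gives ΔQ = t/8.1 and wedge t, so DWL = t²/16.2.
t²/16.2 = 39.2 → t² = 635.04 → t = 25.2.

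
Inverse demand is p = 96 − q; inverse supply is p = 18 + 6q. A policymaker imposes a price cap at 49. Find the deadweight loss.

Competitive equilibrium: 96 − q = 18 + 6q → q* = 11.1429, p* = 84.8571.
At the ceiling p = 49, quantity supplied = (49 − 18)/6 = 5.1667.
Willingness to pay at q' = 5.1667: 96 − 1·5.1667 = 90.8333.
Δq = 11.1429 − 5.1667 = 5.9762; wedge = 90.8333 − 49 = 41.8333.
Deadweight loss = ½ × 5.9762 × 41.8333 = 125.

125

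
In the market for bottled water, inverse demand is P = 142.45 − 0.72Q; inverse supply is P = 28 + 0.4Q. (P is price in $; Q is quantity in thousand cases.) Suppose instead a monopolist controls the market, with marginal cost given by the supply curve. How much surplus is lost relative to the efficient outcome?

$895.39 thousand

Competitive equilibrium: 142.45 − 0.72Q = 28 + 0.4Q → Q* = 102.1875, P* = 68.875.
Marginal revenue: MR = 142.45 − 1.44Q. Set MR = MC: 142.45 − 1.44Q = 28 + 0.4Q → Q_m = 62.2011.
Price P_m = 142.45 − 0.72·62.2011 = 97.6652; MC(Q_m) = 28 + 0.4·62.2011 = 52.8804.
Competitive Q* = 102.1875, so ΔQ = 39.9864; wedge = 97.6652 − 52.8804 = 44.7848.
Deadweight loss = ½ × 39.9864 × 44.7848 = $895.39 thousand.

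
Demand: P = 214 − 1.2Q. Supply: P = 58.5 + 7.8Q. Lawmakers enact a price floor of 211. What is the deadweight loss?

Competitive equilibrium: 214 − 1.2Q = 58.5 + 7.8Q → Q* = 17.2778, P* = 193.2667.
At the floor P = 211, quantity demanded = (214 − 211)/1.2 = 2.5.
Sellers' marginal cost at Q' = 2.5: 58.5 + 7.8·2.5 = 78.
ΔQ = 17.2778 − 2.5 = 14.7778; wedge = 211 − 78 = 133.
Deadweight loss = ½ × 14.7778 × 133 = 982.72.

982.72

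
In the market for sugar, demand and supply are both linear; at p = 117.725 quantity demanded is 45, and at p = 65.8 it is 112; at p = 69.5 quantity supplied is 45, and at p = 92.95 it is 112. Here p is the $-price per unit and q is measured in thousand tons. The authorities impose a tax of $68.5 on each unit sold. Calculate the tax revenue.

$1847.98 thousand

Demand slope = (65.8 − 117.725)/(112 − 45) = −0.775, so p = 152.6 − 0.775q.
Supply slope = (92.95 − 69.5)/(112 − 45) = 0.35, so p = 53.75 + 0.35q.
Competitive equilibrium: 152.6 − 0.775q = 53.75 + 0.35q → q* = 87.8667, p* = 84.5033.
With the tax, the buyer price exceeds the seller price by 68.5: (152.6 − 0.775q) − (53.75 + 0.35q) = 68.5 → q' = 26.9778.
Tax revenue = 68.5 × 26.9778 = $1847.98 thousand.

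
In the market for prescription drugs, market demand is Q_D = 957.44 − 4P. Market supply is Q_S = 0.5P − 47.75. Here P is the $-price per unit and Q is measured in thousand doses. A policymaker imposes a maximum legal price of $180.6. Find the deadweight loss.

$514.62 thousand

In inverse form: demand P = 239.36 − 0.25Q, supply P = 95.5 + 2Q.
Competitive equilibrium: 239.36 − 0.25Q = 95.5 + 2Q → Q* = 63.9378, P* = 223.3756.
At the ceiling P = 180.6, quantity supplied = (180.6 − 95.5)/2 = 42.55.
Willingness to pay at Q' = 42.55: 239.36 − 0.25·42.55 = 228.7225.
ΔQ = 63.9378 − 42.55 = 21.3878; wedge = 228.7225 − 180.6 = 48.1225.
The triangle = ½ × 21.3878 × 48.1225 = $514.62 thousand.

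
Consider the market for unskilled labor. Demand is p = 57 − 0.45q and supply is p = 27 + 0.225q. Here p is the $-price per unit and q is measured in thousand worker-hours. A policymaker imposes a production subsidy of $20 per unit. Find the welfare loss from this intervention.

$296.30 thousand

Competitive equilibrium: 57 − 0.45q = 27 + 0.225q → q* = 44.4444, p* = 37.
The subsidy lowers effective supply by 20: p = 7 + 0.225q.
New quantity: 57 − 0.45q = 7 + 0.225q → q' = 74.0741.
Overproduction Δq = 74.0741 − 44.4444 = 29.6297; wedge = subsidy = 20.
Welfare loss = ½ × 29.6297 × 20 = $296.30 thousand.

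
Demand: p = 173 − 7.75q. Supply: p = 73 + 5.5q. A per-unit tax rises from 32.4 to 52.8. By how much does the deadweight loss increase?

65.59

Competitive equilibrium: 173 − 7.75q = 73 + 5.5q → q* = 7.5472, p* = 114.5094.
For a per-unit tax t: Δq = t/13.25, so DWL = ½·t·(t/13.25) = t²/26.5.
At t = 32.4: DWL = 39.614. At t = 52.8: DWL = 105.202.
Increase = 105.202 − 39.614 = 65.59.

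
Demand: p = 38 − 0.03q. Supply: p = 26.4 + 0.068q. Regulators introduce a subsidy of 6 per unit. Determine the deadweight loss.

183.67

Competitive equilibrium: 38 − 0.03q = 26.4 + 0.068q → q* = 118.3673, p* = 34.449.
The subsidy lowers effective supply by 6: p = 20.4 + 0.068q.
New quantity: 38 − 0.03q = 20.4 + 0.068q → q' = 179.5918.
Overproduction Δq = 179.5918 − 118.3673 = 61.2245; wedge = subsidy = 6.
Welfare loss = ½ × 61.2245 × 6 = 183.67.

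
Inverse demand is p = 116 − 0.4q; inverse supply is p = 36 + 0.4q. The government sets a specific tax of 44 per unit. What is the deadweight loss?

Competitive equilibrium: 116 − 0.4q = 36 + 0.4q → q* = 100, p* = 76.
With the tax, the buyer price exceeds the seller price by 44: (116 − 0.4q) − (36 + 0.4q) = 44 → q' = 45.
Δq = 100 − 45 = 55; the wedge equals the tax, 44.
Welfare loss = ½ × 55 × 44 = 1210.

1210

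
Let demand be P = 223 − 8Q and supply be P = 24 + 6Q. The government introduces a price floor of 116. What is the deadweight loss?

4.93

Competitive equilibrium: 223 − 8Q = 24 + 6Q → Q* = 14.2143, P* = 109.2857.
At the floor P = 116, quantity demanded = (223 − 116)/8 = 13.375.
Sellers' marginal cost at Q' = 13.375: 24 + 6·13.375 = 104.25.
ΔQ = 14.2143 − 13.375 = 0.8393; wedge = 116 − 104.25 = 11.75.
Deadweight loss = ½ × 0.8393 × 11.75 = 4.93.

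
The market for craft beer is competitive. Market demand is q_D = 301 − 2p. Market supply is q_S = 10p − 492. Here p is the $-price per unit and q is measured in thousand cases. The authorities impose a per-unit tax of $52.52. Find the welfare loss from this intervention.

In inverse form: demand p = 150.5 − 0.5q, supply p = 49.2 + 0.1q.
Competitive equilibrium: 150.5 − 0.5q = 49.2 + 0.1q → q* = 168.83333, p* = 66.08333.
With the tax, the buyer price exceeds the seller price by 52.52: (150.5 − 0.5q) − (49.2 + 0.1q) = 52.52 → q' = 81.3.
Δq = 168.83333 − 81.3 = 87.53333; the wedge equals the tax, 52.52.
The triangle = ½ × 87.53333 × 52.52 = $2298.63 thousand.

$2298.63 thousand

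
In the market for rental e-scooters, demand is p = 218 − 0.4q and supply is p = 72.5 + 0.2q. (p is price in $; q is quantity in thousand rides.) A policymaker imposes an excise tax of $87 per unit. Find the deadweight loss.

Competitive equilibrium: 218 − 0.4q = 72.5 + 0.2q → q* = 242.5, p* = 121.
With the tax, the buyer price exceeds the seller price by 87: (218 − 0.4q) − (72.5 + 0.2q) = 87 → q' = 97.5.
Δq = 242.5 − 97.5 = 145; the wedge equals the tax, 87.
Welfare loss = ½ × 145 × 87 = $6307.50 thousand.

$6307.50 thousand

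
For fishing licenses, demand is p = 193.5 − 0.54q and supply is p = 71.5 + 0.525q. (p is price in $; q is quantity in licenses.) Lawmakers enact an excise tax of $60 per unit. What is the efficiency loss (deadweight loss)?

Competitive equilibrium: 193.5 − 0.54q = 71.5 + 0.525q → q* = 114.554, p* = 131.6408.
With the tax, the buyer price exceeds the seller price by 60: (193.5 − 0.54q) − (71.5 + 0.525q) = 60 → q' = 58.216.
Δq = 114.554 − 58.216 = 56.338; the wedge equals the tax, 60.
Welfare loss = ½ × 56.338 × 60 = $1690.14.

$1690.14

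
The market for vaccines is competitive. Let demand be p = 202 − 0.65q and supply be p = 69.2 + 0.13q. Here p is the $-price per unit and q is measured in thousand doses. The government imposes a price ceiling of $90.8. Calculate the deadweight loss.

$6.56 thousand

Competitive equilibrium: 202 − 0.65q = 69.2 + 0.13q → q* = 170.2564, p* = 91.3333.
At the ceiling p = 90.8, quantity supplied = (90.8 − 69.2)/0.13 = 166.1538.
Willingness to pay at q' = 166.1538: 202 − 0.65·166.1538 = 94.
Δq = 170.2564 − 166.1538 = 4.1026; wedge = 94 − 90.8 = 3.2.
DWL = ½ × 4.1026 × 3.2 = $6.56 thousand.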